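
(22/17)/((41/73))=1606/697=2.30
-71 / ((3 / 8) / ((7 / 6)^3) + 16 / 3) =-73059 / 5731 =-12.75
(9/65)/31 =9/2015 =0.00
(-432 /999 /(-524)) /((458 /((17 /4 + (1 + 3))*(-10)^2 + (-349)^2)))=245252 /1109963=0.22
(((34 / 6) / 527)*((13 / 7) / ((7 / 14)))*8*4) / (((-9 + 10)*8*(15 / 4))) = 416 / 9765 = 0.04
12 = 12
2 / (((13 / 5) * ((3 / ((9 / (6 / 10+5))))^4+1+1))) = 253125 / 4653389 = 0.05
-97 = -97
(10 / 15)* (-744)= -496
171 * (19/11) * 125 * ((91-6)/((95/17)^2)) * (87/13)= 96171975/143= 672531.29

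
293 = 293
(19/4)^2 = 361/16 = 22.56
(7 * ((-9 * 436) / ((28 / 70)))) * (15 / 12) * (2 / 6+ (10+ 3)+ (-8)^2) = -6638100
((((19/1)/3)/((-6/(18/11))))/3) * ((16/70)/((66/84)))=-304/1815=-0.17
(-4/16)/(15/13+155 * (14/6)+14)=-39/58784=-0.00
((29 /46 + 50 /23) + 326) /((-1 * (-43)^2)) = -0.18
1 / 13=0.08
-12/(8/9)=-27/2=-13.50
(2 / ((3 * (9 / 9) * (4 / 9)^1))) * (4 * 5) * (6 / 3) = 60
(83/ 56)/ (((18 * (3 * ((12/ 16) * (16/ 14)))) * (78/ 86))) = 3569/ 101088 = 0.04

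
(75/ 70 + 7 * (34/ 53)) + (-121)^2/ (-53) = -200847/ 742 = -270.68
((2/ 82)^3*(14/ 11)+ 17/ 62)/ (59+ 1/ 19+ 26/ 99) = 2204035245/ 476758536344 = 0.00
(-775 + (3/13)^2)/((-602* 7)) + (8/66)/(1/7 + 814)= 12325161685/66967461561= 0.18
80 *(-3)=-240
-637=-637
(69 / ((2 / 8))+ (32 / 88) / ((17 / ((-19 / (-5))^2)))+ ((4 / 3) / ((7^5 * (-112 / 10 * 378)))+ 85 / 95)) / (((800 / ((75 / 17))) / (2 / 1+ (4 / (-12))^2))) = 6570000373126327 / 2035790389987200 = 3.23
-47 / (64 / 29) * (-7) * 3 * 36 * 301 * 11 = 852936777 / 16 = 53308548.56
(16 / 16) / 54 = 1 / 54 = 0.02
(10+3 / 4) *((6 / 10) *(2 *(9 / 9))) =129 / 10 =12.90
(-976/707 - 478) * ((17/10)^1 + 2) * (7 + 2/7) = -319772907/24745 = -12922.73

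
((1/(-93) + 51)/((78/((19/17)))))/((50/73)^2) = 240066121/154147500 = 1.56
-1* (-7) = 7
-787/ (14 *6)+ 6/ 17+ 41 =45673/ 1428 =31.98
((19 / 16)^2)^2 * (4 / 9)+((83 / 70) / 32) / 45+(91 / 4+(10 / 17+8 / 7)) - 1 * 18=153866771 / 20889600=7.37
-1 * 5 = -5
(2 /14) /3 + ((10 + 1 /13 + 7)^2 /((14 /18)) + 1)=1334386 /3549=375.99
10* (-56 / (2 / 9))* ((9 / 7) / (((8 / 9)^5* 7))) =-23914845 / 28672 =-834.08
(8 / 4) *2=4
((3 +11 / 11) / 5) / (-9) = -4 / 45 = -0.09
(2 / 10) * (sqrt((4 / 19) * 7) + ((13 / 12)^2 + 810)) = 2 * sqrt(133) / 95 + 116809 / 720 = 162.48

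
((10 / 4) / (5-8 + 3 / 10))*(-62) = 1550 / 27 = 57.41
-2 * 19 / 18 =-19 / 9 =-2.11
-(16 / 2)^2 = -64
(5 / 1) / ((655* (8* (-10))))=-1 / 10480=-0.00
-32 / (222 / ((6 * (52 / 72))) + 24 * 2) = -0.32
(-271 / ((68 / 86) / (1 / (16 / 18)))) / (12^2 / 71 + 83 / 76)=-141479073 / 1144916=-123.57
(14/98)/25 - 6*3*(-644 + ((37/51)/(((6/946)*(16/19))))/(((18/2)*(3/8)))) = 872937034/80325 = 10867.56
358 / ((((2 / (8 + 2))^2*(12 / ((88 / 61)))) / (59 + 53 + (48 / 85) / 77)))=2624455040 / 21777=120514.99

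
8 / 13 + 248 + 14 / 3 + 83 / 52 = 39761 / 156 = 254.88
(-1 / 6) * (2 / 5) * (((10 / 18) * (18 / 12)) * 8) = -4 / 9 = -0.44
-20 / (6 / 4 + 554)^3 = -160 / 1371330631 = -0.00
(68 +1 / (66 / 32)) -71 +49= 1534 / 33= 46.48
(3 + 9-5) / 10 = 7 / 10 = 0.70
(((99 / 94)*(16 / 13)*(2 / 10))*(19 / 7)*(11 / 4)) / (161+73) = 2299 / 278005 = 0.01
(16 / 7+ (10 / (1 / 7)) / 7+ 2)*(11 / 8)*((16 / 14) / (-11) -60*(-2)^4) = -924100 / 49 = -18859.18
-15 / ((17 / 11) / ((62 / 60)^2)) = -10571 / 1020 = -10.36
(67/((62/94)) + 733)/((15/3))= 25872/155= 166.92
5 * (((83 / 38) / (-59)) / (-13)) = 415 / 29146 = 0.01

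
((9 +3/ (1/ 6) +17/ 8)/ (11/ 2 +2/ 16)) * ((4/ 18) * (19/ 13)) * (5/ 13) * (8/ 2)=35416/ 13689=2.59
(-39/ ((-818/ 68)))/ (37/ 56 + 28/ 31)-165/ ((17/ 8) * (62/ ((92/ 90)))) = 0.79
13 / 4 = 3.25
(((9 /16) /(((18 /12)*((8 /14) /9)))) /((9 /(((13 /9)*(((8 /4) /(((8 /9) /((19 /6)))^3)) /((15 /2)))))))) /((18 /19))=11859211 /983040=12.06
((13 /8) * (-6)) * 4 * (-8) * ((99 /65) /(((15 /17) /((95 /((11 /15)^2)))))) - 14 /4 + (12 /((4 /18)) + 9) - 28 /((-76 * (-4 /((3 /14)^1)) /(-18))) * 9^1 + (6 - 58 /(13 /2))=1034611387 /10868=95197.96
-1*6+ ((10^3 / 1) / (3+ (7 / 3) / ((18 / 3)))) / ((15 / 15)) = 17634 / 61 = 289.08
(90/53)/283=90/14999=0.01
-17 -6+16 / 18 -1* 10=-289 / 9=-32.11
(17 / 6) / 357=1 / 126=0.01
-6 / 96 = -1 / 16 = -0.06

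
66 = 66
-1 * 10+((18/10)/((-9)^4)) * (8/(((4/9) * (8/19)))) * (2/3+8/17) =-412549/41310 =-9.99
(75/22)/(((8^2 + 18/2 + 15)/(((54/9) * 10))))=1125/484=2.32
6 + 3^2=15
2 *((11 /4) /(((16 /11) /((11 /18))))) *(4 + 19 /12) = 89177 /6912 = 12.90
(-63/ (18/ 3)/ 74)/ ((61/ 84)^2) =-0.27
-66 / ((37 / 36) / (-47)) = 111672 / 37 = 3018.16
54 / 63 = 6 / 7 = 0.86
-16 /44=-4 /11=-0.36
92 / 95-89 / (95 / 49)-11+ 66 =956 / 95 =10.06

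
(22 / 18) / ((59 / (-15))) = -0.31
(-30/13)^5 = -24300000/371293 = -65.45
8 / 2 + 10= 14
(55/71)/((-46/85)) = -4675/3266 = -1.43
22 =22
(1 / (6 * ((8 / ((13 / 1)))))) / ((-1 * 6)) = -13 / 288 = -0.05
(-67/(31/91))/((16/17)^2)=-1762033/7936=-222.03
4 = 4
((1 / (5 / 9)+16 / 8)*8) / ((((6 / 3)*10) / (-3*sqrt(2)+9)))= 342 / 25 - 114*sqrt(2) / 25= 7.23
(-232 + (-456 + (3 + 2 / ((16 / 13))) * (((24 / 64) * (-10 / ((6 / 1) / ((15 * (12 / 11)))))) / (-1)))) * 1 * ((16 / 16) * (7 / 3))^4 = -270743963 / 14256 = -18991.58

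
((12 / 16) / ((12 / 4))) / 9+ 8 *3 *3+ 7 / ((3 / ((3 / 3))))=2677 / 36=74.36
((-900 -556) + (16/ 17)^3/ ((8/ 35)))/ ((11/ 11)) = -7135408/ 4913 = -1452.35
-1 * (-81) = 81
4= 4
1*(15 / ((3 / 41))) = 205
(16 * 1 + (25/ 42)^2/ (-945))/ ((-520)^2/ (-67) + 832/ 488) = -21800920357/ 5496843879072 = -0.00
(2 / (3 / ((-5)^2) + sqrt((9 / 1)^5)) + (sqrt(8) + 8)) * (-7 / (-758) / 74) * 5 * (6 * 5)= 525 * sqrt(2) / 14023 + 4258975 / 28410598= 0.20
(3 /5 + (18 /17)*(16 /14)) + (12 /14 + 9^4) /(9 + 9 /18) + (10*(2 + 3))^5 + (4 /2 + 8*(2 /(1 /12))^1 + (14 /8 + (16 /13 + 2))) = 26243824869233 /83980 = 312500891.51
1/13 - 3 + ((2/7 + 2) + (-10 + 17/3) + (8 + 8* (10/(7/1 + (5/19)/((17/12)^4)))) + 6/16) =360624012535/24486949032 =14.73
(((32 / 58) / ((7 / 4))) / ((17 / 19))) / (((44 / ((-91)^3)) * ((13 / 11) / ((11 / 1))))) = -27691664 / 493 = -56169.70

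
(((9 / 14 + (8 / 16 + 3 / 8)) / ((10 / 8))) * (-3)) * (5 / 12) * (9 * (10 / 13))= -10.51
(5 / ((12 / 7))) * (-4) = -35 / 3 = -11.67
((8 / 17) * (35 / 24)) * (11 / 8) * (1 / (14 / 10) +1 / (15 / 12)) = 583 / 408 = 1.43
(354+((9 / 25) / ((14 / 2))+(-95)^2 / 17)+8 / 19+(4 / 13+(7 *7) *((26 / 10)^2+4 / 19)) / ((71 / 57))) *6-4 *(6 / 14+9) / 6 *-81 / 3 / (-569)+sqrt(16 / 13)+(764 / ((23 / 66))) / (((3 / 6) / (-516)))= -1540046221653401526 / 682782489025+4 *sqrt(13) / 13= -2255543.29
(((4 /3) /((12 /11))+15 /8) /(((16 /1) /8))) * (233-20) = 15833 /48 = 329.85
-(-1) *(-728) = -728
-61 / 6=-10.17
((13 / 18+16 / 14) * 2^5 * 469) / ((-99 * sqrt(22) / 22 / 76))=-19145920 * sqrt(22) / 891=-100788.24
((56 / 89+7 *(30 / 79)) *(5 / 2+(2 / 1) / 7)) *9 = 579501 / 7031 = 82.42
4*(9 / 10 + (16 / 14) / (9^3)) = 92014 / 25515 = 3.61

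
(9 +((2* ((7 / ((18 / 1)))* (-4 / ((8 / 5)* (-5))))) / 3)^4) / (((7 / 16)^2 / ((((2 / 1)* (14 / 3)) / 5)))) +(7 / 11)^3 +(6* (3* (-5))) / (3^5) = 87.66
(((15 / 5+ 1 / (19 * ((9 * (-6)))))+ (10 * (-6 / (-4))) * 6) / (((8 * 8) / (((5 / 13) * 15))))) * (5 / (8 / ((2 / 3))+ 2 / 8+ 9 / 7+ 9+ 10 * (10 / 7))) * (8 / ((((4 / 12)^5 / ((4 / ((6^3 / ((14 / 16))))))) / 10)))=2922145625 / 8149024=358.59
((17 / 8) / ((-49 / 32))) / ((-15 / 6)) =136 / 245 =0.56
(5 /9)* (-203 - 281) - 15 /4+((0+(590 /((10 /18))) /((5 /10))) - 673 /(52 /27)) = 351449 /234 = 1501.92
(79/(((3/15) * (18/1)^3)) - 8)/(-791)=0.01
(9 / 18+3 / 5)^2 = 121 / 100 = 1.21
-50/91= -0.55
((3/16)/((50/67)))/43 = 0.01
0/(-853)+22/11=2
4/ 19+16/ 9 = 340/ 171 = 1.99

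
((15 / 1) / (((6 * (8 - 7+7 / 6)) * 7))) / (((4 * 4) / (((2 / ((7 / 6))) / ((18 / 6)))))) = 15 / 2548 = 0.01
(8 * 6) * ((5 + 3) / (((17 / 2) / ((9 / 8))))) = 864 / 17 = 50.82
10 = 10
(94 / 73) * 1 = 94 / 73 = 1.29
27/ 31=0.87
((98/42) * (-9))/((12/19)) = -133/4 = -33.25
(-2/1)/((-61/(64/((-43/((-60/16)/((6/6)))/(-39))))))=-18720/2623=-7.14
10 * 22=220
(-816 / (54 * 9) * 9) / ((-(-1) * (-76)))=34 / 171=0.20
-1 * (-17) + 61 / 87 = 1540 / 87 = 17.70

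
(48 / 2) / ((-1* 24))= -1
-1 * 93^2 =-8649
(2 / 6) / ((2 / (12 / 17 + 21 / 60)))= 359 / 2040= 0.18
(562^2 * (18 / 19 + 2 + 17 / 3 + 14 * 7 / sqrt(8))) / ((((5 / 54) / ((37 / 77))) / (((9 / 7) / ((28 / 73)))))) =16964213543262 / 358435 + 51825499623 * sqrt(2) / 385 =237698237.06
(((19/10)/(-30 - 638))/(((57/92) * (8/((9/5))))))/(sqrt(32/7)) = -69 * sqrt(14)/534400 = -0.00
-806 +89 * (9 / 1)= -5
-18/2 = -9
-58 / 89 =-0.65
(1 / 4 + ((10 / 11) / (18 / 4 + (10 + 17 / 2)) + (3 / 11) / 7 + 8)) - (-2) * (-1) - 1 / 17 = 755043 / 120428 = 6.27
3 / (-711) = -1 / 237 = -0.00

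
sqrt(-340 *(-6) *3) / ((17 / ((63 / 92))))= 189 *sqrt(170) / 782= 3.15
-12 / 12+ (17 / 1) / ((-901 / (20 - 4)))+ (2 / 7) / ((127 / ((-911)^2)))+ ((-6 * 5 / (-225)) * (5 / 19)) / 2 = 5010933362 / 2685669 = 1865.80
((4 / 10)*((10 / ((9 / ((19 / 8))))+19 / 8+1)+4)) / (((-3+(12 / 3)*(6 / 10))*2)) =-721 / 216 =-3.34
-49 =-49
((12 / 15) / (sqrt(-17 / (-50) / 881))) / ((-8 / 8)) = -4 * sqrt(29954) / 17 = -40.72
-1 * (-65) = 65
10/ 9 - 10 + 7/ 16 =-1217/ 144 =-8.45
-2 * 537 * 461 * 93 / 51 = -15348534 / 17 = -902854.94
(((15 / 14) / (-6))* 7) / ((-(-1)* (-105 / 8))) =2 / 21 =0.10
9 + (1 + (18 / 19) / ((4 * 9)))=381 / 38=10.03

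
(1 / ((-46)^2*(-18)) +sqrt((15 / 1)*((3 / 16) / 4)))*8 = -1 / 4761 +3*sqrt(5) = 6.71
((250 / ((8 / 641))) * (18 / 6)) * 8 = 480750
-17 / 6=-2.83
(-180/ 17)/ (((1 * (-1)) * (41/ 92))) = 16560/ 697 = 23.76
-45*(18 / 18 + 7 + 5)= -585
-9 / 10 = -0.90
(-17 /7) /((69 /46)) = -34 /21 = -1.62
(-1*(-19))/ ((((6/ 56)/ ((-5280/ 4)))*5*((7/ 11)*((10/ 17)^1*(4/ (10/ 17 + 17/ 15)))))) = -4037044/ 75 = -53827.25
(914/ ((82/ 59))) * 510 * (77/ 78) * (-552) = -97413004920/ 533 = -182763611.48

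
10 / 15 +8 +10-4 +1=47 / 3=15.67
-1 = -1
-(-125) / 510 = 25 / 102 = 0.25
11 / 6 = 1.83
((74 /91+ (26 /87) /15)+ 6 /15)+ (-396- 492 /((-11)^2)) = -398.83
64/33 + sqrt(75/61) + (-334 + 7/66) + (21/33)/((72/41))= -262621/792 + 5*sqrt(183)/61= -330.48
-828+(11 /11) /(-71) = -58789 /71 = -828.01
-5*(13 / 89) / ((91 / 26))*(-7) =130 / 89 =1.46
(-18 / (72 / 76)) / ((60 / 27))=-171 / 20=-8.55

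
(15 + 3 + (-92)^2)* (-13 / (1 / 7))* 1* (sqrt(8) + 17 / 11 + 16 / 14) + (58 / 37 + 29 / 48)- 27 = -1543724* sqrt(2)- 40537795157 / 19536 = -4258185.88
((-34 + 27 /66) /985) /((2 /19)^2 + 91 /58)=-0.02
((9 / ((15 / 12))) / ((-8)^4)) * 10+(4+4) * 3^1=12297 / 512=24.02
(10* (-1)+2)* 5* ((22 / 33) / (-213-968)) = 80 / 3543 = 0.02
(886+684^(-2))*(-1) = -886.00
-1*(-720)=720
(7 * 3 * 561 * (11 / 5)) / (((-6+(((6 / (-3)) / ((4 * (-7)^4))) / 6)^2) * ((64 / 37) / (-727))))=180858034022323581 / 99615761260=1815556.41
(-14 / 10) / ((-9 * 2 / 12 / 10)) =9.33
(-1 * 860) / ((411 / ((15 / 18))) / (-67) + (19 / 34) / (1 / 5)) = 9795400 / 52019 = 188.30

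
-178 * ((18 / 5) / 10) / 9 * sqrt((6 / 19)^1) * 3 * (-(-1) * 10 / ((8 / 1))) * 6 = -801 * sqrt(114) / 95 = -90.02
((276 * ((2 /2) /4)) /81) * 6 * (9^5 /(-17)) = -301806 /17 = -17753.29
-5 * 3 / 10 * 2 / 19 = -3 / 19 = -0.16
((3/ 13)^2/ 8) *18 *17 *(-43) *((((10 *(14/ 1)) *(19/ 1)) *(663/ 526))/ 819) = -31875255/ 88894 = -358.58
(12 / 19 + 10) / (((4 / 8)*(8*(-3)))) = -101 / 114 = -0.89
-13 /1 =-13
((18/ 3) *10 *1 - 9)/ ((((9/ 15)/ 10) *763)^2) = 42500/ 1746507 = 0.02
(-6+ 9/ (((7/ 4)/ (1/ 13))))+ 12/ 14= -432/ 91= -4.75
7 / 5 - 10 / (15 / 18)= -53 / 5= -10.60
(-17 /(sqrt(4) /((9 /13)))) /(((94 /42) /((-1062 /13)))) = 1706103 /7943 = 214.79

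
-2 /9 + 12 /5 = 98 /45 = 2.18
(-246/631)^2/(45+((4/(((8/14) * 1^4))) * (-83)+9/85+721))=2571930/3132332587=0.00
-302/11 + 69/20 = -5281/220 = -24.00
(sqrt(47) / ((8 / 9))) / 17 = 9 * sqrt(47) / 136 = 0.45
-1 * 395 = -395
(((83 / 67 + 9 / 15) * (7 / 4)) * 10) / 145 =2156 / 9715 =0.22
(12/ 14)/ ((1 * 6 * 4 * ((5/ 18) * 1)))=9/ 70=0.13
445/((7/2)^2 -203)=-1780/763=-2.33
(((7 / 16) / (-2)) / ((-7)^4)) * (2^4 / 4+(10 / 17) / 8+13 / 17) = -47 / 106624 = -0.00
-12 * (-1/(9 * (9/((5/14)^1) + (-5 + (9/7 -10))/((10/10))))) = 70/603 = 0.12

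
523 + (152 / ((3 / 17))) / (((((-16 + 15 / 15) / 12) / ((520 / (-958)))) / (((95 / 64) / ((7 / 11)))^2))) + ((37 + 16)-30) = 5815668911 / 2253216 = 2581.05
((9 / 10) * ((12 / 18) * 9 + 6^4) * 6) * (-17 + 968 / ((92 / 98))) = 163993410 / 23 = 7130148.26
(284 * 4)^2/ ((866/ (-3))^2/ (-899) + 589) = 10441403136/ 4015643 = 2600.18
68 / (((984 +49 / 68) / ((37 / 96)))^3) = 4230589213 / 1037622848238769536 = 0.00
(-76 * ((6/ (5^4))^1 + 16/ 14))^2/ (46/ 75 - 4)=-220254163296/ 97234375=-2265.19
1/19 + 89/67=1758/1273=1.38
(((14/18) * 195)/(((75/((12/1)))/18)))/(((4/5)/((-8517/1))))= -4650282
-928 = -928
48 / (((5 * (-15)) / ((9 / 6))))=-24 / 25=-0.96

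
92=92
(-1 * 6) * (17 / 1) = -102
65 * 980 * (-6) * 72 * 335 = -9218664000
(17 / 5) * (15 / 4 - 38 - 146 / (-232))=-3315 / 29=-114.31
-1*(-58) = 58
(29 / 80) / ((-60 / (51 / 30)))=-493 / 48000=-0.01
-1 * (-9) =9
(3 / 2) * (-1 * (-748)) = 1122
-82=-82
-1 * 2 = -2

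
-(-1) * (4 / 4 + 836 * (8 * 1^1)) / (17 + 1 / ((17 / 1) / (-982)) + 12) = -113713 / 489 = -232.54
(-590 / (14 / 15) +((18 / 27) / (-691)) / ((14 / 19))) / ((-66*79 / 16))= 73384352 / 37830177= 1.94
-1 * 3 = -3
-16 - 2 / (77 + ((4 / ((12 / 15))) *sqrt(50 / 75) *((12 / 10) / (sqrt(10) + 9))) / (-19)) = 2 *(-105507 - 11723 *sqrt(10) + 16 *sqrt(6)) / (-2 *sqrt(6) + 1463 *sqrt(10) + 13167) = -16.03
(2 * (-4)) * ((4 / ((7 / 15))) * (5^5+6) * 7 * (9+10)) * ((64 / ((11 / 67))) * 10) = -1224426393600 / 11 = -111311490327.27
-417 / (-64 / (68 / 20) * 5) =4.43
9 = 9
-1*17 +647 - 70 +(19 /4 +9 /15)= 11307 /20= 565.35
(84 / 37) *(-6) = -504 / 37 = -13.62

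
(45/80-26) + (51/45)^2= -86951/3600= -24.15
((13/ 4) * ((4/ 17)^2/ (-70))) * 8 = -208/ 10115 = -0.02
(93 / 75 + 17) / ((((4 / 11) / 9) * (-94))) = -5643 / 1175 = -4.80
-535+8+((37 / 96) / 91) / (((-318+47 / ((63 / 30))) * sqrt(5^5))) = -527 - 37 * sqrt(5) / 322816000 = -527.00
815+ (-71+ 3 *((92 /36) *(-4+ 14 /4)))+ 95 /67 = 298117 /402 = 741.58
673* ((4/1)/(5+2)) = 384.57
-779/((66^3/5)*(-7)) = 3895/2012472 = 0.00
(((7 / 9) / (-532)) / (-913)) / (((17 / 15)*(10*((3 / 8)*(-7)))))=-1 / 18578637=-0.00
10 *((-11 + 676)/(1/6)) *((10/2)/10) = 19950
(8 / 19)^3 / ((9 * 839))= 512 / 51792309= 0.00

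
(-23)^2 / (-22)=-529 / 22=-24.05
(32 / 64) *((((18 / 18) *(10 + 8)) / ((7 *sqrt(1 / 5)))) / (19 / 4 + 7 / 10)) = 180 *sqrt(5) / 763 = 0.53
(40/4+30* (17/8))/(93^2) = 295/34596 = 0.01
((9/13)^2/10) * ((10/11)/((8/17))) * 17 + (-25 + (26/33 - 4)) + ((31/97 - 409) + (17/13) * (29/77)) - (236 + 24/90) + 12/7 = -101391626087/151471320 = -669.38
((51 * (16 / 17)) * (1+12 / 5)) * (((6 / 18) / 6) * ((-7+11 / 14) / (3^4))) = -1972 / 2835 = -0.70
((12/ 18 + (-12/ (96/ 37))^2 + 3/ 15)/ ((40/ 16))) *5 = 21367/ 480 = 44.51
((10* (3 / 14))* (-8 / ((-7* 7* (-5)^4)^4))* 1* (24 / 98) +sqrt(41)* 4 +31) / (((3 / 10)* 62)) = 20* sqrt(41) / 93 +1870639924102783202837 / 1122383954461669921875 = 3.04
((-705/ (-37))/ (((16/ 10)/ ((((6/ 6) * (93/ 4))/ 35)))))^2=4298769225/ 68690944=62.58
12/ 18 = 2/ 3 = 0.67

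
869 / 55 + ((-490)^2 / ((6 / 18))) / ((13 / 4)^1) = 14407027 / 65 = 221646.57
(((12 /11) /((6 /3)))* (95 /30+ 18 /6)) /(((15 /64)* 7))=2368 /1155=2.05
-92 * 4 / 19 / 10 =-184 / 95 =-1.94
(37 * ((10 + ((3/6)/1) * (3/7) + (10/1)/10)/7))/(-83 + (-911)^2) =5809/81324124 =0.00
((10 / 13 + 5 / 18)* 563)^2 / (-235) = -3805212845 / 2573532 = -1478.60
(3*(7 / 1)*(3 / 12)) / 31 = 21 / 124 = 0.17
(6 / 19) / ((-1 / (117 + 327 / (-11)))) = -27.56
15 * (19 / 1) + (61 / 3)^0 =286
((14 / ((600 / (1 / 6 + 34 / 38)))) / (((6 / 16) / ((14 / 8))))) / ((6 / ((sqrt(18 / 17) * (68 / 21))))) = 847 * sqrt(34) / 76950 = 0.06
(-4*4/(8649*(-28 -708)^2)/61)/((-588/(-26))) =-13/5251443636096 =-0.00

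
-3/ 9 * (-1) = 1/ 3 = 0.33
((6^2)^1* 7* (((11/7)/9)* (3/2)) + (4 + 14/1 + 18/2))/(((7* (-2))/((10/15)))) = -31/7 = -4.43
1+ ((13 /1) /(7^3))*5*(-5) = 18 /343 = 0.05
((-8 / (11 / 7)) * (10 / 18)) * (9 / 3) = -280 / 33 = -8.48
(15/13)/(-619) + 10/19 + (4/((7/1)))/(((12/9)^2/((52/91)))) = 5305102/7491757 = 0.71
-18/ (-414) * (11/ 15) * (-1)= -11/ 345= -0.03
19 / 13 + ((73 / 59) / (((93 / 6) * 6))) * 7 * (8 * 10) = 635693 / 71331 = 8.91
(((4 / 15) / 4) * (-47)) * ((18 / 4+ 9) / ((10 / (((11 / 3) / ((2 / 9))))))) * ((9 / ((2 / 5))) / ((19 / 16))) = -1322.43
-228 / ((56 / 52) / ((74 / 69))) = -36556 / 161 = -227.06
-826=-826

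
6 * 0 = 0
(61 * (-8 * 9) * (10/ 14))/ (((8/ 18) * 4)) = -24705/ 14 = -1764.64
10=10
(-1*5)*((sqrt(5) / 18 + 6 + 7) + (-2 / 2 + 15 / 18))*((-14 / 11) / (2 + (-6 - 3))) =-11.78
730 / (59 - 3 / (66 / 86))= 4015 / 303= 13.25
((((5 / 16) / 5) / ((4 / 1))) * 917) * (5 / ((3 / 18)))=13755 / 32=429.84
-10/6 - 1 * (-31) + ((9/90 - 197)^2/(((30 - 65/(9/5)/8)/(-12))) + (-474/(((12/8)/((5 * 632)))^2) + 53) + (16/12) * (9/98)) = -14186235084414797/6743625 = -2103651238.68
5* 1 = 5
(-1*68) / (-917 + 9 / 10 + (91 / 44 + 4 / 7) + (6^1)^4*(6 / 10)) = 20944 / 41845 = 0.50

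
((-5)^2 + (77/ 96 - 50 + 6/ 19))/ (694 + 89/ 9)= -18669/ 550240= -0.03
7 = 7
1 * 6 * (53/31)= 318/31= 10.26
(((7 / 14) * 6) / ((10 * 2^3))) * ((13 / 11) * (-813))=-31707 / 880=-36.03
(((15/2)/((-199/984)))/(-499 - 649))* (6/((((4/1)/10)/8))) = 5400/1393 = 3.88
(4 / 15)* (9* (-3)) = -36 / 5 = -7.20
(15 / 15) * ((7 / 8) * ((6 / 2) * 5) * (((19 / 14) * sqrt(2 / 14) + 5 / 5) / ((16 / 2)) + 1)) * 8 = 285 * sqrt(7) / 112 + 945 / 8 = 124.86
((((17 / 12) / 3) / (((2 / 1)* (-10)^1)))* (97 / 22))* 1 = -1649 / 15840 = -0.10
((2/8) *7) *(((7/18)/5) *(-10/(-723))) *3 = 49/8676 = 0.01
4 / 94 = 2 / 47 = 0.04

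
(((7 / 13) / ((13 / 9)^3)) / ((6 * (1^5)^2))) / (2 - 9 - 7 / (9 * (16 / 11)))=-0.00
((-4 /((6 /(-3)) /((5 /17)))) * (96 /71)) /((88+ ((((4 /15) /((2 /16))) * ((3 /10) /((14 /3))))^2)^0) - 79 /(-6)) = 5760 /739891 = 0.01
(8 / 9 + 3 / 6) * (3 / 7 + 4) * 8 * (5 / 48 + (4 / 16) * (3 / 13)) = 78275 / 9828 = 7.96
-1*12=-12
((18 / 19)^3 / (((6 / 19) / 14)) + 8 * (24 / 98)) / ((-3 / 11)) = -2571976 / 17689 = -145.40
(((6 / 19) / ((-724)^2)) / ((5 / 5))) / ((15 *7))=1 / 174288520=0.00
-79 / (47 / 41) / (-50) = 3239 / 2350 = 1.38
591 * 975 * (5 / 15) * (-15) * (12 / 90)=-384150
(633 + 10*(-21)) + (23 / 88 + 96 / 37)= 1386587 / 3256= 425.86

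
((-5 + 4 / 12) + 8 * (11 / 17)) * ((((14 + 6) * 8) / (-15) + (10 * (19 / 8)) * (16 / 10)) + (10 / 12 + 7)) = 2743 / 153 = 17.93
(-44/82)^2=484/1681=0.29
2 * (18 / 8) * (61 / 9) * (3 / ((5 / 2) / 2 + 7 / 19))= 2318 / 41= 56.54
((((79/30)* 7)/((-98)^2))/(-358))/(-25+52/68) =1343/6070935360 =0.00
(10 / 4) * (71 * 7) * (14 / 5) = 3479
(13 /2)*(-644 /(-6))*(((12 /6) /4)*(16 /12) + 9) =60697 /9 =6744.11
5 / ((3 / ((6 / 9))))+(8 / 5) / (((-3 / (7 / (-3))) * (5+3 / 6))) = 662 / 495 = 1.34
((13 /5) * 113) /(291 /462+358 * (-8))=-226226 /2204795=-0.10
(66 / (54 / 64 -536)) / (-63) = 704 / 359625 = 0.00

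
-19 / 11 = -1.73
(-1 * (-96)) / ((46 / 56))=116.87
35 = 35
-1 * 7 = -7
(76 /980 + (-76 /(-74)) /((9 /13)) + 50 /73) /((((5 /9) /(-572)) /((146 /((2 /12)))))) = -91814998704 /45325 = -2025703.23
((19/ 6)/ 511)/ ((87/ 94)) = 893/ 133371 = 0.01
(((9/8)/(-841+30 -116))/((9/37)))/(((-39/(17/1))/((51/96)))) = 10693/9255168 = 0.00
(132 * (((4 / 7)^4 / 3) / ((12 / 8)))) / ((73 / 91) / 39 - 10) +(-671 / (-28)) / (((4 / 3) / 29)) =101248456529 / 194368496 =520.91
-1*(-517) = 517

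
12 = 12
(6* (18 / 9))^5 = 248832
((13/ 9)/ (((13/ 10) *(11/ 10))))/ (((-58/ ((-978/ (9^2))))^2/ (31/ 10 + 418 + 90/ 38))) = 21377151710/ 1153220409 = 18.54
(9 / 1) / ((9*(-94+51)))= -1 / 43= -0.02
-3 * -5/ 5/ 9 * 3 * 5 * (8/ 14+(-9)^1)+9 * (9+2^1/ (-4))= 481/ 14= 34.36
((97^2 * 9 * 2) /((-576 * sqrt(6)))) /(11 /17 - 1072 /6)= 159953 * sqrt(6) /581056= 0.67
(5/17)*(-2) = -10/17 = -0.59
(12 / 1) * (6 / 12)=6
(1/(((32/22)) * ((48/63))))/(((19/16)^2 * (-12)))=-77/1444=-0.05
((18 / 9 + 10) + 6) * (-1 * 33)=-594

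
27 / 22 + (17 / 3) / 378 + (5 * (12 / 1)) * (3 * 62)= 69612668 / 6237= 11161.24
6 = 6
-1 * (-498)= 498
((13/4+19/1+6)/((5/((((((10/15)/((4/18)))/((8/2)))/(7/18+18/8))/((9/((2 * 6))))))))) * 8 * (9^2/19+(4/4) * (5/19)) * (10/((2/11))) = 7696656/1805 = 4264.08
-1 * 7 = -7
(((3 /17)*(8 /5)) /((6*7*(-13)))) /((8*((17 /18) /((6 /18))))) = -3 /131495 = -0.00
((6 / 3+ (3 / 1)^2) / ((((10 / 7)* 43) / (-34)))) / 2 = -1309 / 430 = -3.04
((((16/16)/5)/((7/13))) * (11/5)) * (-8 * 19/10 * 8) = -86944/875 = -99.36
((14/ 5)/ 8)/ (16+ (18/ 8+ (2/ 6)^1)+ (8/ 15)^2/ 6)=945/ 50303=0.02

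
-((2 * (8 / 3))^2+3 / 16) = -4123 / 144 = -28.63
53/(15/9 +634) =159/1907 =0.08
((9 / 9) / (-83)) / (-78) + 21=135955 / 6474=21.00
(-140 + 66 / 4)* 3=-741 / 2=-370.50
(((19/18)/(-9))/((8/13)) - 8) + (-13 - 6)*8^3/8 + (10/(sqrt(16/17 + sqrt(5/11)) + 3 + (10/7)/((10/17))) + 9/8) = -1585093/1296 + 10/(sqrt(sqrt(55)/11 + 16/17) + 38/7) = -1221.57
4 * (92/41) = 368/41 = 8.98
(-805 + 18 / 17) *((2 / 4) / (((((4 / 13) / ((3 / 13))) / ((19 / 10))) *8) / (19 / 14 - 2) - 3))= 7011171 / 204646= 34.26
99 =99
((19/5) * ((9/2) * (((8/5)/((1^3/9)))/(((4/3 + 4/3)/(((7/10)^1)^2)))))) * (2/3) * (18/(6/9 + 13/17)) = 34613649/91250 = 379.33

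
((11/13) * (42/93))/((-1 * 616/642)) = -321/806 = -0.40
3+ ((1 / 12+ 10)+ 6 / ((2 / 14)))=661 / 12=55.08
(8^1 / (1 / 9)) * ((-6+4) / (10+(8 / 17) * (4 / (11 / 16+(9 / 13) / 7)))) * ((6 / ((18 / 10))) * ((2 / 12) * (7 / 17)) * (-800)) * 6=512960000 / 40207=12757.98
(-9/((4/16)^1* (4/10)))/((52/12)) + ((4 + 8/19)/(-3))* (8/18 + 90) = -342466/2223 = -154.06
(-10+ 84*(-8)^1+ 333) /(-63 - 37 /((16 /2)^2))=22336 /4069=5.49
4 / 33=0.12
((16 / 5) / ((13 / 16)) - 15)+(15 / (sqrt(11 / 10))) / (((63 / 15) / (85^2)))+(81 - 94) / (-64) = -45171 / 4160+180625 *sqrt(110) / 77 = 24591.88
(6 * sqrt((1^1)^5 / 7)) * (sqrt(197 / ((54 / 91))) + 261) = sqrt(7) * (sqrt(107562) + 4698) / 21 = 633.21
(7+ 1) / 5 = 8 / 5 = 1.60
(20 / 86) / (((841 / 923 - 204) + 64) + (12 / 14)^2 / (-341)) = -154224070 / 92240071377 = -0.00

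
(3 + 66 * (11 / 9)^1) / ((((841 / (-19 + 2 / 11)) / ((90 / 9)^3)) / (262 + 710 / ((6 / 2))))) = -785128000 / 841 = -933564.80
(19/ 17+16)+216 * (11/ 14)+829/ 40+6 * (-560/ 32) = 488171/ 4760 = 102.56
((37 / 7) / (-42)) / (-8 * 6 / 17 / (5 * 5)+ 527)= -15725 / 65834538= -0.00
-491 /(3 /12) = -1964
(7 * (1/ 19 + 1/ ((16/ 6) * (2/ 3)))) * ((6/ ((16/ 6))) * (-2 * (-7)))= 82467/ 608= 135.64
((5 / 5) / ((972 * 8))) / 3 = 1 / 23328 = 0.00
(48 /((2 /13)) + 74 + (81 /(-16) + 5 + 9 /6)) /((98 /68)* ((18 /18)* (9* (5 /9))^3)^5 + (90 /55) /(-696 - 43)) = 856658407 /97246337890620104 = 0.00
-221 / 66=-3.35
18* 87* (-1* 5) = -7830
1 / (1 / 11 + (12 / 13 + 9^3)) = 143 / 104392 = 0.00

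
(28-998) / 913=-1.06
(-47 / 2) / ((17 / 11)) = -517 / 34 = -15.21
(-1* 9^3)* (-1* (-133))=-96957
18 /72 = 1 /4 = 0.25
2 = 2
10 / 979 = 0.01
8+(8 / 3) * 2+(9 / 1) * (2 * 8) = 472 / 3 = 157.33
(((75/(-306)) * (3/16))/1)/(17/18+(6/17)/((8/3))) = -225/5272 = -0.04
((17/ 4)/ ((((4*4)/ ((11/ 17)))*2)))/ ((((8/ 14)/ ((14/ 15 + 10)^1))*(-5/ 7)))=-22099/ 9600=-2.30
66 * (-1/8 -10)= -2673/4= -668.25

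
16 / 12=4 / 3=1.33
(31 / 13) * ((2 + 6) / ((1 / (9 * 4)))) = 8928 / 13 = 686.77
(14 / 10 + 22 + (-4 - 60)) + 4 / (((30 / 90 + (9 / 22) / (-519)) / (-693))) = -159024271 / 18985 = -8376.31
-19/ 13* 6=-114/ 13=-8.77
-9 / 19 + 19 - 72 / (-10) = 2444 / 95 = 25.73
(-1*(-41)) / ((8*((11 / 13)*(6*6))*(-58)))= -533 / 183744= -0.00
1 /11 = 0.09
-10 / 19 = -0.53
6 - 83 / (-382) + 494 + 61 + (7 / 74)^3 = 43437039133 / 77397784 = 561.22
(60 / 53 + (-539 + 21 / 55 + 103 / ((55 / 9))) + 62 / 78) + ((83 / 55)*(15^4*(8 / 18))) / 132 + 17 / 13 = -326761784 / 1250535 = -261.30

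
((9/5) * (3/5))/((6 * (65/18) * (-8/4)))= -0.02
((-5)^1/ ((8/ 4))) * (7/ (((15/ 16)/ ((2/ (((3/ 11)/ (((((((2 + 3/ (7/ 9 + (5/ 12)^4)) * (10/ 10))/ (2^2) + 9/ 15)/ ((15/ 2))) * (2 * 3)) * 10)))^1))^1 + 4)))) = -157349024/ 68535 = -2295.89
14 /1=14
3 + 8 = 11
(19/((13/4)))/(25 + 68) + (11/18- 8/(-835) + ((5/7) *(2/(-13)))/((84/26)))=192781853/296797410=0.65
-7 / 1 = -7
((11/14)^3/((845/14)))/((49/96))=31944/2028845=0.02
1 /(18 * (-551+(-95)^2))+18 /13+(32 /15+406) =4060198529 /9914580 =409.52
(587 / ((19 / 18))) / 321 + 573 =1168431 / 2033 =574.73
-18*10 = -180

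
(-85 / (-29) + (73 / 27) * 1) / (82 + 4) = 2206 / 33669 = 0.07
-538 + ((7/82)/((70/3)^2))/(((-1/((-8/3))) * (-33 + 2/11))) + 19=-1344300858/2590175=-519.00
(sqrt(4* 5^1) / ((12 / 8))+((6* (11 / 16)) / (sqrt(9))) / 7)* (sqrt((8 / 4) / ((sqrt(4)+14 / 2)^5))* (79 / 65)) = 869* sqrt(2) / 884520+316* sqrt(10) / 47385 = 0.02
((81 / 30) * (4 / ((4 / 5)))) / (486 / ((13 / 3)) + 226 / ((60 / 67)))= 5265 / 142163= 0.04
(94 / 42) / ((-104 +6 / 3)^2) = 47 / 218484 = 0.00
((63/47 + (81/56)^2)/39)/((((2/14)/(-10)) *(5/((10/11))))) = -1.12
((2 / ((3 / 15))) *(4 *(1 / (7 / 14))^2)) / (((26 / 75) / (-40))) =-240000 / 13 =-18461.54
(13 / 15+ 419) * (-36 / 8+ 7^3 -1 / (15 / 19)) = 31858433 / 225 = 141593.04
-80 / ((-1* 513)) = 80 / 513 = 0.16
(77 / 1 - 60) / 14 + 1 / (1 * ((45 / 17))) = 1003 / 630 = 1.59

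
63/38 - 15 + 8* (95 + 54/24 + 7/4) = 29589/38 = 778.66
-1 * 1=-1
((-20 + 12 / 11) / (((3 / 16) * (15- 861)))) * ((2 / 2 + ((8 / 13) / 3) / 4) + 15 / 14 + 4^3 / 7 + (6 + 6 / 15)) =3086528 / 1465695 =2.11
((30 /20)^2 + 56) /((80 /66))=7689 /160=48.06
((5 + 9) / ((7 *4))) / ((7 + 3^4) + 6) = 1 / 188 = 0.01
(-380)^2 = 144400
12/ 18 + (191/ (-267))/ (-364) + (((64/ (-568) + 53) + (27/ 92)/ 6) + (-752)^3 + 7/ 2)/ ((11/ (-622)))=318030481963225596/ 13225667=24046460716.37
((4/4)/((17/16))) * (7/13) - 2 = -330/221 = -1.49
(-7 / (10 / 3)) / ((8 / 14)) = -3.68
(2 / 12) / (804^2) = 1 / 3878496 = 0.00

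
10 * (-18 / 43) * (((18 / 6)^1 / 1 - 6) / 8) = 135 / 86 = 1.57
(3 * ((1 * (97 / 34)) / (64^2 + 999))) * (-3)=-873 / 173230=-0.01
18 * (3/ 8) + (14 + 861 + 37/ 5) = 889.15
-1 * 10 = -10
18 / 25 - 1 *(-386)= 9668 / 25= 386.72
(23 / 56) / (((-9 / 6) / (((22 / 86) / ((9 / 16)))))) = -1012 / 8127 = -0.12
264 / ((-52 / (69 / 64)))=-2277 / 416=-5.47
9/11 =0.82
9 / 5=1.80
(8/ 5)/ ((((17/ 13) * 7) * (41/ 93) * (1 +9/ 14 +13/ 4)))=38688/ 477445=0.08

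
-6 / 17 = -0.35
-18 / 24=-3 / 4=-0.75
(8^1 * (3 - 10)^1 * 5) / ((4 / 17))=-1190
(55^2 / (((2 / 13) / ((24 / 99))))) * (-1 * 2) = -28600 / 3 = -9533.33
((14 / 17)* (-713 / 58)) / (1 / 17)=-4991 / 29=-172.10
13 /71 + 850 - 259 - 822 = -16388 /71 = -230.82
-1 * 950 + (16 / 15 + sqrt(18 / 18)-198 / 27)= -14329 / 15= -955.27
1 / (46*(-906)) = -1 / 41676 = -0.00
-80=-80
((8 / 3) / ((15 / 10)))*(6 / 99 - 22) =-11584 / 297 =-39.00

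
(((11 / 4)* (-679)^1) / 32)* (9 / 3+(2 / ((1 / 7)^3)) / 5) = -5235769 / 640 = -8180.89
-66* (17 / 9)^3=-108086 / 243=-444.80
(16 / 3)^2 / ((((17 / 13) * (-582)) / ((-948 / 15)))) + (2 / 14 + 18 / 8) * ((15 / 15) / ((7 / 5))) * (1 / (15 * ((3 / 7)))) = 16380317 / 6233220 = 2.63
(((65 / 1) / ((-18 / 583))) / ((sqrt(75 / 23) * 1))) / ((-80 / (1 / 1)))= 7579 * sqrt(69) / 4320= 14.57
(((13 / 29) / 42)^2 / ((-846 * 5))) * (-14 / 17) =169 / 7620015060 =0.00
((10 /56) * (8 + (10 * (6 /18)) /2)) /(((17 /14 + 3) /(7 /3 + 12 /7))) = 12325 /7434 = 1.66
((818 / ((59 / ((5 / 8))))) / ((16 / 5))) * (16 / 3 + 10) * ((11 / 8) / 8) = 2586925 / 362496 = 7.14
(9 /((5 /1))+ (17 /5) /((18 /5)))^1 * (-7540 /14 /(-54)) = 93119 /3402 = 27.37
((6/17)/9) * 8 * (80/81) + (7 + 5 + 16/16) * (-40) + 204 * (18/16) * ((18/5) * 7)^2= 14997801002/103275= 145221.99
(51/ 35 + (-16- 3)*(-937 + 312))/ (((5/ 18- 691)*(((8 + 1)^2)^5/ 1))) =-831352/ 168587962890795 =-0.00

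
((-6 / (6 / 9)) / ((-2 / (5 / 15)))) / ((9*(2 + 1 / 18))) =0.08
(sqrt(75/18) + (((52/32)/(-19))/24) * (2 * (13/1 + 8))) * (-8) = -15.13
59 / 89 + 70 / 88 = 5711 / 3916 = 1.46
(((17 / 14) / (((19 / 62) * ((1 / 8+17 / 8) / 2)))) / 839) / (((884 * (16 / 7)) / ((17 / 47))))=527 / 701276472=0.00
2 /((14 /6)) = 6 /7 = 0.86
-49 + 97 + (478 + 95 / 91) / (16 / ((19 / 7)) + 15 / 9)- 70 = 1621939 / 39221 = 41.35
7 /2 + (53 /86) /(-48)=14395 /4128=3.49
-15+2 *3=-9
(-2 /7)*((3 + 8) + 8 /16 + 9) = -41 /7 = -5.86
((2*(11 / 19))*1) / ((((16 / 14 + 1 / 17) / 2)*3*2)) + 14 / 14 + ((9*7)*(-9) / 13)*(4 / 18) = -8.37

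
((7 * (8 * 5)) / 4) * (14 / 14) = 70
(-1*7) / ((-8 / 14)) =49 / 4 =12.25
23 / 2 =11.50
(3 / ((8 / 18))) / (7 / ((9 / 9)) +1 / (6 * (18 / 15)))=243 / 257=0.95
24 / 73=0.33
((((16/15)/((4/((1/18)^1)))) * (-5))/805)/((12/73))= -73/130410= -0.00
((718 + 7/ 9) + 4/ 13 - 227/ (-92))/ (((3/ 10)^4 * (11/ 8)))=155335900000/ 2397681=64785.89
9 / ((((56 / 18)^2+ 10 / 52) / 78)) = 1478412 / 20789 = 71.12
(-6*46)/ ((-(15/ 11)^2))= 11132/ 75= 148.43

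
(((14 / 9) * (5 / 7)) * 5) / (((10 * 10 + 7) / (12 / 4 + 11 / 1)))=700 / 963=0.73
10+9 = 19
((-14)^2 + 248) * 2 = 888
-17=-17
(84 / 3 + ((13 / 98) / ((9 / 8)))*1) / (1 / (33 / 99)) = 12400 / 1323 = 9.37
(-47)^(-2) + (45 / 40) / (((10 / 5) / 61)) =1212757 / 35344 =34.31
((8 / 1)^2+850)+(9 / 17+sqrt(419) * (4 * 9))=36 * sqrt(419)+15547 / 17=1651.43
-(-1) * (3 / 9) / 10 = 1 / 30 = 0.03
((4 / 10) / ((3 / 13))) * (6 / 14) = 26 / 35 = 0.74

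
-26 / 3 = -8.67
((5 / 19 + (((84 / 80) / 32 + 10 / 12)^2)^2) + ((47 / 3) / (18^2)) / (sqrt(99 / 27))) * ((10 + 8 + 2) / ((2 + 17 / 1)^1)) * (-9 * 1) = -213266790781459 / 27254587392000-235 * sqrt(33) / 5643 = -8.06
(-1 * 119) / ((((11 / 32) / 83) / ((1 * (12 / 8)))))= -474096 / 11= -43099.64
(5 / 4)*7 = 35 / 4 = 8.75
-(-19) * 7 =133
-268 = -268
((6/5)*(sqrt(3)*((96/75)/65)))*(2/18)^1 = 64*sqrt(3)/24375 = 0.00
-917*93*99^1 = -8442819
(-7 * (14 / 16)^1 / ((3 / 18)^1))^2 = 21609 / 16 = 1350.56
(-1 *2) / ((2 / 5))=-5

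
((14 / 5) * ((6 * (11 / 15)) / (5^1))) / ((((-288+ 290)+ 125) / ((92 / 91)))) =4048 / 206375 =0.02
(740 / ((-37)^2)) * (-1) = -20 / 37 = -0.54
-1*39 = -39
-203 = -203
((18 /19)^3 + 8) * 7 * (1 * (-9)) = -3824352 /6859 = -557.57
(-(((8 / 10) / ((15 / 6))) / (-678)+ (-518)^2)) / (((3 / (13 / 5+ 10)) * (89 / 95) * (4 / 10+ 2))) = -75612026042 / 150855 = -501223.20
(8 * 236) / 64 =59 / 2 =29.50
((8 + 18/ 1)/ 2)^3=2197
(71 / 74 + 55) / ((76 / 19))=4141 / 296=13.99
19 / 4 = 4.75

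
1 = 1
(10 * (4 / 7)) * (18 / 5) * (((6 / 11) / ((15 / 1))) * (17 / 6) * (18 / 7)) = 14688 / 2695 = 5.45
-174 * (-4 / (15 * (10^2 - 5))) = 232 / 475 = 0.49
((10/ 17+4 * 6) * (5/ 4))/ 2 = 1045/ 68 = 15.37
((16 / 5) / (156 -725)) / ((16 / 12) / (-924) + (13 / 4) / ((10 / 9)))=-0.00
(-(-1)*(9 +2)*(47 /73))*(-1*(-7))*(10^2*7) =2533300 /73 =34702.74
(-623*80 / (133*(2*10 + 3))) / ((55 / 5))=-7120 / 4807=-1.48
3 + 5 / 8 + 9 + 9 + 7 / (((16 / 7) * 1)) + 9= 539 / 16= 33.69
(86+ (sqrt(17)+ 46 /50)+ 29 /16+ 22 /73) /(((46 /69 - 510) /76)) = -148187973 /11154400 - 57 * sqrt(17) /382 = -13.90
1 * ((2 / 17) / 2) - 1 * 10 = -169 / 17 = -9.94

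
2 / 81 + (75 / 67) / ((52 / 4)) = 7817 / 70551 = 0.11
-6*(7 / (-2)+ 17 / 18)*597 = 9154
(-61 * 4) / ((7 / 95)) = -23180 / 7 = -3311.43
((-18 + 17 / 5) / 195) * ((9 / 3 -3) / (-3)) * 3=0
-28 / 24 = -1.17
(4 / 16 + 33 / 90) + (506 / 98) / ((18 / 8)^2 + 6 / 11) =495679 / 322420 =1.54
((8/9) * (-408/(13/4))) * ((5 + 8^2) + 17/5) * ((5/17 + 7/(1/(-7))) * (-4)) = -102309888/65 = -1573998.28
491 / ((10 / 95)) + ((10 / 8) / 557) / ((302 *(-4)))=12554147243 / 2691424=4664.50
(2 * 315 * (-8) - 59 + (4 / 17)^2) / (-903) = 5.65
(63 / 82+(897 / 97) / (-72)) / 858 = 0.00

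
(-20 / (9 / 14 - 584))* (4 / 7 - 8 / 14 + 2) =560 / 8167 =0.07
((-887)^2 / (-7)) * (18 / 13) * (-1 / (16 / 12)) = 21242763 / 182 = 116718.48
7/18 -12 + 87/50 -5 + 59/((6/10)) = 18779/225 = 83.46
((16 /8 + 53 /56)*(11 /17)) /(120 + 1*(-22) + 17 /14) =605 /31484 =0.02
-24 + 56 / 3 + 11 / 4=-31 / 12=-2.58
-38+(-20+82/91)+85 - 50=-2011/91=-22.10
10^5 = 100000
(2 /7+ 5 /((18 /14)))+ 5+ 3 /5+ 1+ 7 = 5599 /315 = 17.77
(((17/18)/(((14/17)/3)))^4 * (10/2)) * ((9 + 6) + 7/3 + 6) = 174393936025/10668672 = 16346.36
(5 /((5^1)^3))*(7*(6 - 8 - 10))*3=-252 /25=-10.08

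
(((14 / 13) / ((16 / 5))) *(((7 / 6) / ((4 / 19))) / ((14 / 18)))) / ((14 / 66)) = 9405 / 832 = 11.30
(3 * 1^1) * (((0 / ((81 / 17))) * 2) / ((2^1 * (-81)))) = 0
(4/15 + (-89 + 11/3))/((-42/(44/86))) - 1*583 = -7882699/13545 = -581.96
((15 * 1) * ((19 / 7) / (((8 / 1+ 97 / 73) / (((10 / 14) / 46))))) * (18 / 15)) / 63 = 6935 / 5372409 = 0.00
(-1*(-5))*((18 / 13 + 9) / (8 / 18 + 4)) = 1215 / 104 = 11.68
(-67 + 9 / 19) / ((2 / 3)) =-1896 / 19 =-99.79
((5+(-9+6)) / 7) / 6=1 / 21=0.05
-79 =-79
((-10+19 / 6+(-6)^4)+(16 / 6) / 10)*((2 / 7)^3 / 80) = 38683 / 102900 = 0.38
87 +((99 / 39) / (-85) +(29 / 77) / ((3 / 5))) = 22359787 / 255255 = 87.60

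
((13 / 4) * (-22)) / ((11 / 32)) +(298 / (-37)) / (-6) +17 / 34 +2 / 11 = -502993 / 2442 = -205.98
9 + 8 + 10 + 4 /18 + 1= 254 /9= 28.22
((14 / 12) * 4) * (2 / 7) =4 / 3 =1.33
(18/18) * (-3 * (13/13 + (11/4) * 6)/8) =-6.56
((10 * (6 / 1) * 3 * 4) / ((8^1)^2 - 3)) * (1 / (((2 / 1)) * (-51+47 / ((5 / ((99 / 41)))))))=-12300 / 58987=-0.21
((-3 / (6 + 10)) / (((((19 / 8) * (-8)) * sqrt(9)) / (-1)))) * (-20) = 5 / 76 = 0.07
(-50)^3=-125000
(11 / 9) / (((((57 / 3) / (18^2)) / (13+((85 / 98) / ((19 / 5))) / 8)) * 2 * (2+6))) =19213227 / 1132096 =16.97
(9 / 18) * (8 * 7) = 28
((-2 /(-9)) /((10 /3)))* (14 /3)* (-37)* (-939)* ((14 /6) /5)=1134938 /225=5044.17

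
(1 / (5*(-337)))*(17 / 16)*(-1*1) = 17 / 26960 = 0.00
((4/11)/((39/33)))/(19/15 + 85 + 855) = 60/183547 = 0.00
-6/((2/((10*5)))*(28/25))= -1875/14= -133.93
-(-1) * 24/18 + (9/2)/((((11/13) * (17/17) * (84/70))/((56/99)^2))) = 98876/35937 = 2.75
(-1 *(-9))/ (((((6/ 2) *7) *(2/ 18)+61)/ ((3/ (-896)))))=-81/ 170240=-0.00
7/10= 0.70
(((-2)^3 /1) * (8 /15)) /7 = -64 /105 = -0.61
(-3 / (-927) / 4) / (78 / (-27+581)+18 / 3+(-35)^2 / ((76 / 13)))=5263 / 1403014809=0.00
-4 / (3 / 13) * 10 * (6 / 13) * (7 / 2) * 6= -1680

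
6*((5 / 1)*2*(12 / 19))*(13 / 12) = 780 / 19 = 41.05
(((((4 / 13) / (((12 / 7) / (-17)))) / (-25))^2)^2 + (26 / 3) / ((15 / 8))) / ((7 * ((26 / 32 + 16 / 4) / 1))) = 66835948542736 / 487087773046875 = 0.14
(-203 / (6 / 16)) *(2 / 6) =-180.44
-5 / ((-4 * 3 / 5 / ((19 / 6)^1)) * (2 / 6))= 475 / 24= 19.79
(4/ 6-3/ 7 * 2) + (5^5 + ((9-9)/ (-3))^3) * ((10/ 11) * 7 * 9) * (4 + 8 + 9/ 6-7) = 268734331/ 231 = 1163352.08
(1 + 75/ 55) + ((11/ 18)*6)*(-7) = -769/ 33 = -23.30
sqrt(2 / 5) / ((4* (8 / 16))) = sqrt(10) / 10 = 0.32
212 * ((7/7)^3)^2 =212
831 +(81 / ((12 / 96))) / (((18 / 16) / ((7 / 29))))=28131 / 29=970.03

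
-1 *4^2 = -16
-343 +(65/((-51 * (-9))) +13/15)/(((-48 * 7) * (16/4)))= -528989477/1542240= -343.00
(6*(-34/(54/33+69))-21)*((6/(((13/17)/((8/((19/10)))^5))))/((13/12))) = -24814839398400000/108381329329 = -228958.62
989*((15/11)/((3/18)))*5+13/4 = 1780343/44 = 40462.34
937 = 937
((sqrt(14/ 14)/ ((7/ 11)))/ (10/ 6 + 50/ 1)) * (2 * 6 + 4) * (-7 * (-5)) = 528/ 31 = 17.03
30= 30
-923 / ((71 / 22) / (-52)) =14872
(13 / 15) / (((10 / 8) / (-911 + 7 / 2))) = -3146 / 5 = -629.20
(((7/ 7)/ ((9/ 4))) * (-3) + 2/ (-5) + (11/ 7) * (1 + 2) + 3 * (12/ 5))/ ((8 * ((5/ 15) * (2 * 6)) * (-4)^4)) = 1069/ 860160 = 0.00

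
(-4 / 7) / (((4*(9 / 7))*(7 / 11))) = -11 / 63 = -0.17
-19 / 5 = -3.80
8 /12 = 2 /3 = 0.67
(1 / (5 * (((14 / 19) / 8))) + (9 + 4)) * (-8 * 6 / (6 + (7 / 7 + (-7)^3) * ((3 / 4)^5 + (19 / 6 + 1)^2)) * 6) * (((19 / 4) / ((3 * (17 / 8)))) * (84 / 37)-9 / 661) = 54624844136448 / 44797793841115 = 1.22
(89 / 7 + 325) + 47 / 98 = 33143 / 98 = 338.19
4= 4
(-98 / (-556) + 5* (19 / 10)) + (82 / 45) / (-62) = 1870576 / 193905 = 9.65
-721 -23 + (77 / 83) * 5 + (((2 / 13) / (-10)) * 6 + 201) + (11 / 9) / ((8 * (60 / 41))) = -2509397083 / 4661280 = -538.35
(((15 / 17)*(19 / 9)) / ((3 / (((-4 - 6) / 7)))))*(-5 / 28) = 2375 / 14994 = 0.16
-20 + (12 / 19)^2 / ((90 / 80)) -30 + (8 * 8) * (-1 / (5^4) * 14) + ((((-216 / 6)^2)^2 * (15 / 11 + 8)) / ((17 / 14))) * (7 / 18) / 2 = 106254960319978 / 42191875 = 2518374.93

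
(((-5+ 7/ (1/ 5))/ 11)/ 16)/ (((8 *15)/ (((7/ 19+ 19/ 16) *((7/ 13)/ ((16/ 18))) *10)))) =0.01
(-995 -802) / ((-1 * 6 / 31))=18569 / 2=9284.50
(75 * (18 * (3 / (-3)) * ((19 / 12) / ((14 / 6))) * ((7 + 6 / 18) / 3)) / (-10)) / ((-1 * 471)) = -1045 / 2198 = -0.48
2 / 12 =1 / 6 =0.17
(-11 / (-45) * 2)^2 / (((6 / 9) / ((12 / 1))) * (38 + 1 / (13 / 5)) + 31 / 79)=994136 / 10501875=0.09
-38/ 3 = -12.67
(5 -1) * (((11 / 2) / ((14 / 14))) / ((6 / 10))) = 110 / 3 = 36.67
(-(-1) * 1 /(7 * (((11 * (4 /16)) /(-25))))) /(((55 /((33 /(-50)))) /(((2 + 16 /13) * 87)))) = 3132 /715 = 4.38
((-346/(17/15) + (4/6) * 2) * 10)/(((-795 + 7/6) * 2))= 155020/80971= 1.91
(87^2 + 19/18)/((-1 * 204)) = -136261/3672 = -37.11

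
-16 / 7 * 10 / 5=-32 / 7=-4.57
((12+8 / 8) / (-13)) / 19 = -1 / 19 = -0.05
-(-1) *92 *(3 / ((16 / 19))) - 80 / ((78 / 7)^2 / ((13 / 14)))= 153107 / 468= 327.15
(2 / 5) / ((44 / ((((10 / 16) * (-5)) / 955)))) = -1 / 33616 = -0.00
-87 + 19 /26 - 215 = -7833 /26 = -301.27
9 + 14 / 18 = 88 / 9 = 9.78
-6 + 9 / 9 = -5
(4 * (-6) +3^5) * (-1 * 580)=-127020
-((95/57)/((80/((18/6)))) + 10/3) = -163/48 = -3.40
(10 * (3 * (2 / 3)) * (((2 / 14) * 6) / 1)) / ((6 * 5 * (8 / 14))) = 1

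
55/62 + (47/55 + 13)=50269/3410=14.74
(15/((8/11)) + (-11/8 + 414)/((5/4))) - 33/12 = 13919/40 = 347.98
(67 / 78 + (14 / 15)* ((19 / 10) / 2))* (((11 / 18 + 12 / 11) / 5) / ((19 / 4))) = 1147148 / 9169875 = 0.13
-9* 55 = -495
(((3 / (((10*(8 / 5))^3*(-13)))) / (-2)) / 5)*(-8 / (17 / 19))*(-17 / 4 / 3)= 19 / 266240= 0.00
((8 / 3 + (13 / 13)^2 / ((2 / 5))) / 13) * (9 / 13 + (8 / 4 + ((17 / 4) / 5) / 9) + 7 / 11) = 2731441 / 2007720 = 1.36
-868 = -868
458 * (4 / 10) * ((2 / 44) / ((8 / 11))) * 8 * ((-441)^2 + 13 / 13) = 89072756 / 5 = 17814551.20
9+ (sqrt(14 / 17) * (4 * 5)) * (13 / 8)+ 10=19+ 65 * sqrt(238) / 34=48.49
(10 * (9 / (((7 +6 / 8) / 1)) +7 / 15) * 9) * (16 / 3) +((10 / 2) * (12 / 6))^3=55224 / 31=1781.42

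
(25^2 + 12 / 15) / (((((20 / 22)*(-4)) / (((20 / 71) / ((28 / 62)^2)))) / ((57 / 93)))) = -2896113 / 19880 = -145.68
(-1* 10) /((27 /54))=-20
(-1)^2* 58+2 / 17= 988 / 17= 58.12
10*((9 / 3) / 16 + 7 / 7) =95 / 8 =11.88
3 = 3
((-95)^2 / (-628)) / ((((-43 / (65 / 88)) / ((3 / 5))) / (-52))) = -4575675 / 594088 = -7.70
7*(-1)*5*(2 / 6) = -35 / 3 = -11.67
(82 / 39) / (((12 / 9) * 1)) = 41 / 26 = 1.58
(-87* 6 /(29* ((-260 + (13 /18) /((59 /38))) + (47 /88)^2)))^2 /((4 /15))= 20544520463216640 /1136464506466097449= 0.02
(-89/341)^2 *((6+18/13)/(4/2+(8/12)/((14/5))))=15968736/71047691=0.22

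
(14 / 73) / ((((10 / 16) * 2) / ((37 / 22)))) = 1036 / 4015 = 0.26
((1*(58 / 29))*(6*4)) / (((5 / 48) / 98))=225792 / 5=45158.40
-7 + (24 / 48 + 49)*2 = 92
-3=-3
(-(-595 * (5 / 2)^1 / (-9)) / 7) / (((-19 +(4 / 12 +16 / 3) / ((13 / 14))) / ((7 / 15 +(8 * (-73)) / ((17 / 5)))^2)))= 24804386893 / 461754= 53717.75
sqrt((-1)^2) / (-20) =-1 / 20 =-0.05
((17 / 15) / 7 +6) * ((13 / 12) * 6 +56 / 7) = 18763 / 210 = 89.35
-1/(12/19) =-19/12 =-1.58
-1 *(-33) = 33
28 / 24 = 7 / 6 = 1.17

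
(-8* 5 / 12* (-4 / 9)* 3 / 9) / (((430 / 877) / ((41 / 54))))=71914 / 94041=0.76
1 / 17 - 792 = -13463 / 17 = -791.94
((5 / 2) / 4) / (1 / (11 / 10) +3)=55 / 344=0.16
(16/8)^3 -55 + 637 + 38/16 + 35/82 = 194439/328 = 592.80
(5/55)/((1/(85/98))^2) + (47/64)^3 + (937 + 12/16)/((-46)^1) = -3172291078029/159240159232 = -19.92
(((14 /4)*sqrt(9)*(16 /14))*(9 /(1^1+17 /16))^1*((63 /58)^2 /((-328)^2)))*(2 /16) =35721 /497629792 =0.00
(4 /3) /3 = 0.44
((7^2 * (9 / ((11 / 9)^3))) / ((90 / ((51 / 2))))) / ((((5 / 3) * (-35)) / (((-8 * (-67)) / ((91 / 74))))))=-1106000892 / 2162875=-511.36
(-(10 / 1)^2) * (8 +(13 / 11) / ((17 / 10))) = -162600 / 187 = -869.52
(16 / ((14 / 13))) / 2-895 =-6213 / 7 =-887.57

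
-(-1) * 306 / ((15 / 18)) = 1836 / 5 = 367.20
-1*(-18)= 18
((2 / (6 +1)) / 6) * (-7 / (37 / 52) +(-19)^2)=4331 / 259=16.72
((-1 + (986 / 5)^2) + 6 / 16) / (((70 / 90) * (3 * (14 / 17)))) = 396649593 / 19600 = 20237.22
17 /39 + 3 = 134 /39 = 3.44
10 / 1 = 10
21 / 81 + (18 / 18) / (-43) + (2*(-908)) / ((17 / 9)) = -18970726 / 19737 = -961.18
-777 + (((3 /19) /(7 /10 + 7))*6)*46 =-1128471 /1463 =-771.34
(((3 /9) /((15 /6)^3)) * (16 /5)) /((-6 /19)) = -1216 /5625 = -0.22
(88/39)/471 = 88/18369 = 0.00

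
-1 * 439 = -439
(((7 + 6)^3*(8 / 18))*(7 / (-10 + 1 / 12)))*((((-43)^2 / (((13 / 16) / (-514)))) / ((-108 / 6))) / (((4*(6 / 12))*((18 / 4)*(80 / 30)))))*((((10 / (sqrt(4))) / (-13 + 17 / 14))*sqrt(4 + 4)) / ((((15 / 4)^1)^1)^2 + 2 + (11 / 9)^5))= 279763469346816*sqrt(2) / 3319700483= 119181.02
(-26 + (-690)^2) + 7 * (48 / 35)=2380418 / 5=476083.60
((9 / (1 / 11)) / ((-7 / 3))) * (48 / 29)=-14256 / 203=-70.23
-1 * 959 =-959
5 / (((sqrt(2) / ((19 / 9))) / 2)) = 95 * sqrt(2) / 9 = 14.93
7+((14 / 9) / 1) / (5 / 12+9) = 2429 / 339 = 7.17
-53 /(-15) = 53 /15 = 3.53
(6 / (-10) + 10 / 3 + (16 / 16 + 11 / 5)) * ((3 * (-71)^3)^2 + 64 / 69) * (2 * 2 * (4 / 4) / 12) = 1415994918407089 / 621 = 2280185053795.63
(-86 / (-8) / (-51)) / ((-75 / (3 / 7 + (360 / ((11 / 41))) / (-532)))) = -43903 / 7461300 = -0.01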